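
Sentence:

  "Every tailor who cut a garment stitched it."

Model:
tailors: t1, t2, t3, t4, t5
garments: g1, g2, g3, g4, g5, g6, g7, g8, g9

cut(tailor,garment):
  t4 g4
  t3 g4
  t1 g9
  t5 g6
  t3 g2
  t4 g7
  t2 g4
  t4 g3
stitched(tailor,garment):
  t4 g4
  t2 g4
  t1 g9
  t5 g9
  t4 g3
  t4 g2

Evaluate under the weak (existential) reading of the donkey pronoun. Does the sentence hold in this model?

False

"it" takes "a garment" as antecedent — a donkey pronoun bound across the clause boundary.
Weak reading: every tailor t with some cut-garment has at least one cut-garment g such that stitched(t,g).
Per tailor: t1:✓  t2:✓  t3:✗  t4:✓  t5:✗
t3 has no witness among its cut-garments.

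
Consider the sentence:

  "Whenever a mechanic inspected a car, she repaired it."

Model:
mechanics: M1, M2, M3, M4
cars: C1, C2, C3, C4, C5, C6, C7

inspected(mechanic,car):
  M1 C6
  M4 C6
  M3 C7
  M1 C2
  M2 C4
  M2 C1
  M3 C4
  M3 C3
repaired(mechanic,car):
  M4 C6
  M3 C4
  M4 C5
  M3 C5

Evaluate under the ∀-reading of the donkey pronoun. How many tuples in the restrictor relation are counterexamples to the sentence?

6

"it" takes "a car" as antecedent — a donkey pronoun bound across the clause boundary.
Strong reading: for every (m,c) with inspected(m,c), repaired(m,c).
Restrictor pairs: (M1,C2) ✗  (M1,C6) ✗  (M2,C1) ✗  (M2,C4) ✗  (M3,C3) ✗  (M3,C4) ✓  (M3,C7) ✗  (M4,C6) ✓
Counterexamples (restrictor pairs failing the scope): 6.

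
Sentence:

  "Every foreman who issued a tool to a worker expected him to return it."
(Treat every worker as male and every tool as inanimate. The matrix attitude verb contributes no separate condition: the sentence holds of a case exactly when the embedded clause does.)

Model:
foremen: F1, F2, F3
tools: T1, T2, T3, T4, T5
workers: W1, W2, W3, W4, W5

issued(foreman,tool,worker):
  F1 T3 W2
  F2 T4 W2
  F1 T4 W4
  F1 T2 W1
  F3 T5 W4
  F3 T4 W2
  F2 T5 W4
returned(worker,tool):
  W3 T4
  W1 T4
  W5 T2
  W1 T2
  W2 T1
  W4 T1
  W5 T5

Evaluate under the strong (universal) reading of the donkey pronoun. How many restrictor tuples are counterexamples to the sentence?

6

"him" takes "a worker" as antecedent and "it" takes "a tool"; both are donkey pronouns co-varying with the restrictor.
Strong reading: for every (f,t,w) with issued(f,t,w), returned(w,t).
Restrictor triples: (F1,T2,W1)→returned(W1,T2) ✓  (F1,T3,W2)→returned(W2,T3) ✗  (F1,T4,W4)→returned(W4,T4) ✗  (F2,T4,W2)→returned(W2,T4) ✗  (F2,T5,W4)→returned(W4,T5) ✗  (F3,T4,W2)→returned(W2,T4) ✗  (F3,T5,W4)→returned(W4,T5) ✗
Counterexamples (restrictor triples failing the scope): 6.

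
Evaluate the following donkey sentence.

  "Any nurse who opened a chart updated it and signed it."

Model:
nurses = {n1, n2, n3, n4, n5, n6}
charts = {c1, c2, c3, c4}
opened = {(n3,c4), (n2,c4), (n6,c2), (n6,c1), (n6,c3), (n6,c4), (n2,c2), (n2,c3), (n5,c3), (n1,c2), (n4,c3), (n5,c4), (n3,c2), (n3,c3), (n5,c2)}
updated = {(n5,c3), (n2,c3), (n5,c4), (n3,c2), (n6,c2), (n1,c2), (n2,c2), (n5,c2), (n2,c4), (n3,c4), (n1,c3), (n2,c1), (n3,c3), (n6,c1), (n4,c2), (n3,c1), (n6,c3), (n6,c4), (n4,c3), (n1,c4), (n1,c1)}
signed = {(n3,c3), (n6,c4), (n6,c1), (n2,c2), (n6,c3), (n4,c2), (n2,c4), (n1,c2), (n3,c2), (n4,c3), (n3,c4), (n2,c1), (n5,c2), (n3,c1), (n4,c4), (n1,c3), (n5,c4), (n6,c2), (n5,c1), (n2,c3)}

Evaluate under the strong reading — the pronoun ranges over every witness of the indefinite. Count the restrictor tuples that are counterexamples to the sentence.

1

"it" takes "a chart" as antecedent — a donkey pronoun bound across the clause boundary.
Strong reading: for every (n,c) with opened(n,c), updated(n,c) ∧ signed(n,c).
Restrictor pairs: (n1,c2) ✓  (n2,c2) ✓  (n2,c3) ✓  (n2,c4) ✓  (n3,c2) ✓  (n3,c3) ✓  (n3,c4) ✓  (n4,c3) ✓  (n5,c2) ✓  (n5,c3) ✗  (n5,c4) ✓  (n6,c1) ✓  (n6,c2) ✓  (n6,c3) ✓  (n6,c4) ✓
Counterexamples (restrictor pairs failing the scope): 1.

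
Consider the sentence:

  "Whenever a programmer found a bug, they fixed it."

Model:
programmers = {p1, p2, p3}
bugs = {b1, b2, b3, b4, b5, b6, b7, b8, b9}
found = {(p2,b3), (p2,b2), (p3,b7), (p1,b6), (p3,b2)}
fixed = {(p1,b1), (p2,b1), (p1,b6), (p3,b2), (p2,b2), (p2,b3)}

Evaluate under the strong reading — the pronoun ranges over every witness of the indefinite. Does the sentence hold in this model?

False

"it" takes "a bug" as antecedent — a donkey pronoun bound across the clause boundary.
Strong reading: for every (p,b) with found(p,b), fixed(p,b).
Restrictor pairs: (p1,b6) ✓  (p2,b2) ✓  (p2,b3) ✓  (p3,b2) ✓  (p3,b7) ✗
Counterexample: (p3,b7) is in found but fails the scope.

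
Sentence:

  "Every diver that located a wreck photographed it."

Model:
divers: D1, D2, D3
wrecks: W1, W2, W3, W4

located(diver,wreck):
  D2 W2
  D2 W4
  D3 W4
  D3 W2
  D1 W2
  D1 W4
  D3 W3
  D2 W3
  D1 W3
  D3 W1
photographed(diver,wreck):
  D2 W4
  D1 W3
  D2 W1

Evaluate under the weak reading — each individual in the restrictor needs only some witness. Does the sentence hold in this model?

False

"it" takes "a wreck" as antecedent — a donkey pronoun bound across the clause boundary.
Weak reading: every diver d with some located-wreck has at least one located-wreck w such that photographed(d,w).
Per diver: D1:✓  D2:✓  D3:✗
D3 has no witness among its located-wrecks.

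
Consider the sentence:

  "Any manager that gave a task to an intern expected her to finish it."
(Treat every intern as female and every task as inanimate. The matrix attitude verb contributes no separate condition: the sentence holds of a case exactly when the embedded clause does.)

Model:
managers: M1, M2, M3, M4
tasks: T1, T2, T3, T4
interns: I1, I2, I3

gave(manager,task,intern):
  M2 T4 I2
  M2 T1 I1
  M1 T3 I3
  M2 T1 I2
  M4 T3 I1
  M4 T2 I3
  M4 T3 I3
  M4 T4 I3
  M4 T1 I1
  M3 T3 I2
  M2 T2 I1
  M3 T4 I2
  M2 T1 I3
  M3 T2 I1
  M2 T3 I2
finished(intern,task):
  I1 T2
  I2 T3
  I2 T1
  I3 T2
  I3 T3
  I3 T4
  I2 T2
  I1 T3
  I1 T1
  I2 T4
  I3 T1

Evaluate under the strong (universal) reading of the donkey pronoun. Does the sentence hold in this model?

"her" takes "an intern" as antecedent and "it" takes "a task"; both are donkey pronouns co-varying with the restrictor.
Strong reading: for every (m,t,i) with gave(m,t,i), finished(i,t).
Restrictor triples: (M1,T3,I3)→finished(I3,T3) ✓  (M2,T1,I1)→finished(I1,T1) ✓  (M2,T1,I2)→finished(I2,T1) ✓  (M2,T1,I3)→finished(I3,T1) ✓  (M2,T2,I1)→finished(I1,T2) ✓  (M2,T3,I2)→finished(I2,T3) ✓  (M2,T4,I2)→finished(I2,T4) ✓  (M3,T2,I1)→finished(I1,T2) ✓  (M3,T3,I2)→finished(I2,T3) ✓  (M3,T4,I2)→finished(I2,T4) ✓  (M4,T1,I1)→finished(I1,T1) ✓  (M4,T2,I3)→finished(I3,T2) ✓  (M4,T3,I1)→finished(I1,T3) ✓  (M4,T3,I3)→finished(I3,T3) ✓  (M4,T4,I3)→finished(I3,T4) ✓
Every restrictor triple satisfies the scope.

True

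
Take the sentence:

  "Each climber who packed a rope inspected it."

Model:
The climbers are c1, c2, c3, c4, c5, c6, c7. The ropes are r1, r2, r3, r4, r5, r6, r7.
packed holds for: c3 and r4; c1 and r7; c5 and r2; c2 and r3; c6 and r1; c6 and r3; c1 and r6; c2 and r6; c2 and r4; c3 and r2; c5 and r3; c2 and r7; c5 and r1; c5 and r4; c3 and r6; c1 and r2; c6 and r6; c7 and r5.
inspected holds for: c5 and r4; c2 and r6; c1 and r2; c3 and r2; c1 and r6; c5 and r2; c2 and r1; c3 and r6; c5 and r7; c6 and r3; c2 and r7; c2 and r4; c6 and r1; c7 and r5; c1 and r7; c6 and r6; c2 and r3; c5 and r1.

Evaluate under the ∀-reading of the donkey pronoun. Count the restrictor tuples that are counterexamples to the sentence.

2

"it" takes "a rope" as antecedent — a donkey pronoun bound across the clause boundary.
Strong reading: for every (c,r) with packed(c,r), inspected(c,r).
Restrictor pairs: (c1,r2) ✓  (c1,r6) ✓  (c1,r7) ✓  (c2,r3) ✓  (c2,r4) ✓  (c2,r6) ✓  (c2,r7) ✓  (c3,r2) ✓  (c3,r4) ✗  (c3,r6) ✓  (c5,r1) ✓  (c5,r2) ✓  (c5,r3) ✗  (c5,r4) ✓  (c6,r1) ✓  (c6,r3) ✓  (c6,r6) ✓  (c7,r5) ✓
Counterexamples (restrictor pairs failing the scope): 2.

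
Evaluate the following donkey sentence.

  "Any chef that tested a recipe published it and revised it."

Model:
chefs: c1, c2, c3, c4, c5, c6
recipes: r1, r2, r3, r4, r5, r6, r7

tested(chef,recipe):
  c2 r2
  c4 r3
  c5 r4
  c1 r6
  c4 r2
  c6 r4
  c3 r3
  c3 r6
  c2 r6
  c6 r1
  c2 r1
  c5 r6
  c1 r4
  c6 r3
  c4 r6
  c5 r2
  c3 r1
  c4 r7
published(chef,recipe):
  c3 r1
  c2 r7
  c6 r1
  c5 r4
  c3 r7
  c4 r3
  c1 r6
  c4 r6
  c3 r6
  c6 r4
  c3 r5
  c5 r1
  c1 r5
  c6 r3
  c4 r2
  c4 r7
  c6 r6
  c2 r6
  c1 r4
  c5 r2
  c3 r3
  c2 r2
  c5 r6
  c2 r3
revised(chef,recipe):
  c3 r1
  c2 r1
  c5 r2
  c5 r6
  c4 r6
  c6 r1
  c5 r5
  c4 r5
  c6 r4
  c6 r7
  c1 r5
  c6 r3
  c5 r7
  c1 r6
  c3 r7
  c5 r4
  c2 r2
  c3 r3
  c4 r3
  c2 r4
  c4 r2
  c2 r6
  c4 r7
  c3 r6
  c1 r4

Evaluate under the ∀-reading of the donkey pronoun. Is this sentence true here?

"it" takes "a recipe" as antecedent — a donkey pronoun bound across the clause boundary.
Strong reading: for every (c,r) with tested(c,r), published(c,r) ∧ revised(c,r).
Restrictor pairs: (c1,r4) ✓  (c1,r6) ✓  (c2,r1) ✗  (c2,r2) ✓  (c2,r6) ✓  (c3,r1) ✓  (c3,r3) ✓  (c3,r6) ✓  (c4,r2) ✓  (c4,r3) ✓  (c4,r6) ✓  (c4,r7) ✓  (c5,r2) ✓  (c5,r4) ✓  (c5,r6) ✓  (c6,r1) ✓  (c6,r3) ✓  (c6,r4) ✓
Counterexample: (c2,r1) is in tested but fails the scope.

False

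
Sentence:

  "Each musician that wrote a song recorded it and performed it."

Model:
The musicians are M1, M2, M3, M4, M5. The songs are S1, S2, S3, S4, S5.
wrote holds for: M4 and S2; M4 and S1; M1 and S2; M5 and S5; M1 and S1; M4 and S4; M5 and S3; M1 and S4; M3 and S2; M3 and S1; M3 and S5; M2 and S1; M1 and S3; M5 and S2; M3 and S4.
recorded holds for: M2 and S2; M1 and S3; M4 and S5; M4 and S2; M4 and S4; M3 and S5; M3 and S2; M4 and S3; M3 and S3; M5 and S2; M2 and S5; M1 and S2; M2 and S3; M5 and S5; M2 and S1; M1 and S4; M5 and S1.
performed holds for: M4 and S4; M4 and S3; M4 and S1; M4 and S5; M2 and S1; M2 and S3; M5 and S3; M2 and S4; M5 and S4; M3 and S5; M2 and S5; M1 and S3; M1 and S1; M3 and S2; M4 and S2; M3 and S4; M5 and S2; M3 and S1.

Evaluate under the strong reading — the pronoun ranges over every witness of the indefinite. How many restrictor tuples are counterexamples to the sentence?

8

"it" takes "a song" as antecedent — a donkey pronoun bound across the clause boundary.
Strong reading: for every (m,s) with wrote(m,s), recorded(m,s) ∧ performed(m,s).
Restrictor pairs: (M1,S1) ✗  (M1,S2) ✗  (M1,S3) ✓  (M1,S4) ✗  (M2,S1) ✓  (M3,S1) ✗  (M3,S2) ✓  (M3,S4) ✗  (M3,S5) ✓  (M4,S1) ✗  (M4,S2) ✓  (M4,S4) ✓  (M5,S2) ✓  (M5,S3) ✗  (M5,S5) ✗
Counterexamples (restrictor pairs failing the scope): 8.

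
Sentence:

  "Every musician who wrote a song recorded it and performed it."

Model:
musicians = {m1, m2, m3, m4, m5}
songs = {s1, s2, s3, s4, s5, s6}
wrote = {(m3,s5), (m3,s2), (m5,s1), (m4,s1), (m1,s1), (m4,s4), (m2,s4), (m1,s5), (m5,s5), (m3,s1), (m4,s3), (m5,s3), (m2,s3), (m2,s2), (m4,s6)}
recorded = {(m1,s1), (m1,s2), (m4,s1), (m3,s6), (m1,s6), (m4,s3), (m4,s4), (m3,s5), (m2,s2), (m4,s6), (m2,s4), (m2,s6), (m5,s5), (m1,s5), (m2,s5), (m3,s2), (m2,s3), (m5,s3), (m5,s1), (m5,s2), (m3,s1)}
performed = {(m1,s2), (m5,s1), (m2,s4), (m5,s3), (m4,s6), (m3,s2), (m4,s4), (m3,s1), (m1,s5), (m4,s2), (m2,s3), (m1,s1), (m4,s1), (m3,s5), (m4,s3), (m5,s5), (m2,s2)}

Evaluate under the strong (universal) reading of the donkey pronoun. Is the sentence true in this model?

True

"it" takes "a song" as antecedent — a donkey pronoun bound across the clause boundary.
Strong reading: for every (m,s) with wrote(m,s), recorded(m,s) ∧ performed(m,s).
Restrictor pairs: (m1,s1) ✓  (m1,s5) ✓  (m2,s2) ✓  (m2,s3) ✓  (m2,s4) ✓  (m3,s1) ✓  (m3,s2) ✓  (m3,s5) ✓  (m4,s1) ✓  (m4,s3) ✓  (m4,s4) ✓  (m4,s6) ✓  (m5,s1) ✓  (m5,s3) ✓  (m5,s5) ✓
Every restrictor pair satisfies the scope.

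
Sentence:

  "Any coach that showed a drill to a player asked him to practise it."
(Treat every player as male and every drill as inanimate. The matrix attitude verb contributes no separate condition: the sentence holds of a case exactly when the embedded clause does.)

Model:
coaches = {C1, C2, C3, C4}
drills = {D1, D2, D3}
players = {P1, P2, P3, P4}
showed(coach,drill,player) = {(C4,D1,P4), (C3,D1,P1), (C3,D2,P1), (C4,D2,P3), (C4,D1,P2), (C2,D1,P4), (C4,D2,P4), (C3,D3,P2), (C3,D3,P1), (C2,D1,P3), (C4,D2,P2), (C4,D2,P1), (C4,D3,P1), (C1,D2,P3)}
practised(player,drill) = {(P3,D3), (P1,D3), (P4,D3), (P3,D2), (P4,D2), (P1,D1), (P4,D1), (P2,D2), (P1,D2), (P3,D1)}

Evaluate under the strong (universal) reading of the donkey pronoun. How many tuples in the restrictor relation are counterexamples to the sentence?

"him" takes "a player" as antecedent and "it" takes "a drill"; both are donkey pronouns co-varying with the restrictor.
Strong reading: for every (c,d,p) with showed(c,d,p), practised(p,d).
Restrictor triples: (C1,D2,P3)→practised(P3,D2) ✓  (C2,D1,P3)→practised(P3,D1) ✓  (C2,D1,P4)→practised(P4,D1) ✓  (C3,D1,P1)→practised(P1,D1) ✓  (C3,D2,P1)→practised(P1,D2) ✓  (C3,D3,P1)→practised(P1,D3) ✓  (C3,D3,P2)→practised(P2,D3) ✗  (C4,D1,P2)→practised(P2,D1) ✗  (C4,D1,P4)→practised(P4,D1) ✓  (C4,D2,P1)→practised(P1,D2) ✓  (C4,D2,P2)→practised(P2,D2) ✓  (C4,D2,P3)→practised(P3,D2) ✓  (C4,D2,P4)→practised(P4,D2) ✓  (C4,D3,P1)→practised(P1,D3) ✓
Counterexamples (restrictor triples failing the scope): 2.

2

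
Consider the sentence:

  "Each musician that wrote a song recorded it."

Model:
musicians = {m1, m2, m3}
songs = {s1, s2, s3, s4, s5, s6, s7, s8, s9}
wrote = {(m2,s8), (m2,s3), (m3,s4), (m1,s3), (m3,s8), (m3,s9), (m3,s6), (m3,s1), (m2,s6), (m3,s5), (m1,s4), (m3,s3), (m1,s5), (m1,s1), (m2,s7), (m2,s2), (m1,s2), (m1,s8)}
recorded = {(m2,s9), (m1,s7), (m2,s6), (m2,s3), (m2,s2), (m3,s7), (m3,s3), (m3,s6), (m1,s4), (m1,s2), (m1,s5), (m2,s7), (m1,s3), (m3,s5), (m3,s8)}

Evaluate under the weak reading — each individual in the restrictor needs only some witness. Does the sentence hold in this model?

True

"it" takes "a song" as antecedent — a donkey pronoun bound across the clause boundary.
Weak reading: every musician m with some wrote-song has at least one wrote-song s such that recorded(m,s).
Per musician: m1:✓  m2:✓  m3:✓
Every musician in the restrictor has a witness.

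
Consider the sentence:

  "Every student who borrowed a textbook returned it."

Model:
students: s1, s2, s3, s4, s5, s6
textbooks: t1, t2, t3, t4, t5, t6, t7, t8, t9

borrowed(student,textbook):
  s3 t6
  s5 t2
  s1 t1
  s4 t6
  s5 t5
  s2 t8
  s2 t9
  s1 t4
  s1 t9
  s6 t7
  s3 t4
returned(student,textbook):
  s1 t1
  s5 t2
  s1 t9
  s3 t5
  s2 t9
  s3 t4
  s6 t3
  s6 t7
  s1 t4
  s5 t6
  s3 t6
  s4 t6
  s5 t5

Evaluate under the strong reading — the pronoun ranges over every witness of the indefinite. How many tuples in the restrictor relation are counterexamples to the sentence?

1

"it" takes "a textbook" as antecedent — a donkey pronoun bound across the clause boundary.
Strong reading: for every (s,t) with borrowed(s,t), returned(s,t).
Restrictor pairs: (s1,t1) ✓  (s1,t4) ✓  (s1,t9) ✓  (s2,t8) ✗  (s2,t9) ✓  (s3,t4) ✓  (s3,t6) ✓  (s4,t6) ✓  (s5,t2) ✓  (s5,t5) ✓  (s6,t7) ✓
Counterexamples (restrictor pairs failing the scope): 1.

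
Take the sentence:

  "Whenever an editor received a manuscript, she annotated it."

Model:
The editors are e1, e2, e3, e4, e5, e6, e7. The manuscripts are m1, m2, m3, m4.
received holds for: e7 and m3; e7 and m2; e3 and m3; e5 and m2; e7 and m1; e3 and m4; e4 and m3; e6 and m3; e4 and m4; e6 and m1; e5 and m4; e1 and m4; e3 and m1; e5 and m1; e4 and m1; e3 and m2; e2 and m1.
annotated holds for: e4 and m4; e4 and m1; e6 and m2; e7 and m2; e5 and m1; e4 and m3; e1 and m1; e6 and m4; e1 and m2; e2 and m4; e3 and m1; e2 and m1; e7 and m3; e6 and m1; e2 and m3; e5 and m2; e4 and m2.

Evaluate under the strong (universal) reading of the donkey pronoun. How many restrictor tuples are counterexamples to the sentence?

7

"it" takes "a manuscript" as antecedent — a donkey pronoun bound across the clause boundary.
Strong reading: for every (e,m) with received(e,m), annotated(e,m).
Restrictor pairs: (e1,m4) ✗  (e2,m1) ✓  (e3,m1) ✓  (e3,m2) ✗  (e3,m3) ✗  (e3,m4) ✗  (e4,m1) ✓  (e4,m3) ✓  (e4,m4) ✓  (e5,m1) ✓  (e5,m2) ✓  (e5,m4) ✗  (e6,m1) ✓  (e6,m3) ✗  (e7,m1) ✗  (e7,m2) ✓  (e7,m3) ✓
Counterexamples (restrictor pairs failing the scope): 7.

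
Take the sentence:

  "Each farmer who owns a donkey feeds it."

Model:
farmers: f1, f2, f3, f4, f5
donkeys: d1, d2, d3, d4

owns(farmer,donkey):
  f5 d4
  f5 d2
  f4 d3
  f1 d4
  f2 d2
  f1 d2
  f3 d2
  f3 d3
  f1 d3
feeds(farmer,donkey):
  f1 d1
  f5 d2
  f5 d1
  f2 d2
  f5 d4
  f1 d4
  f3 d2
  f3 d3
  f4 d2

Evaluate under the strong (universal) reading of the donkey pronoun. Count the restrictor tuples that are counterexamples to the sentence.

3

"it" takes "a donkey" as antecedent — a donkey pronoun bound across the clause boundary.
Strong reading: for every (f,d) with owns(f,d), feeds(f,d).
Restrictor pairs: (f1,d2) ✗  (f1,d3) ✗  (f1,d4) ✓  (f2,d2) ✓  (f3,d2) ✓  (f3,d3) ✓  (f4,d3) ✗  (f5,d2) ✓  (f5,d4) ✓
Counterexamples (restrictor pairs failing the scope): 3.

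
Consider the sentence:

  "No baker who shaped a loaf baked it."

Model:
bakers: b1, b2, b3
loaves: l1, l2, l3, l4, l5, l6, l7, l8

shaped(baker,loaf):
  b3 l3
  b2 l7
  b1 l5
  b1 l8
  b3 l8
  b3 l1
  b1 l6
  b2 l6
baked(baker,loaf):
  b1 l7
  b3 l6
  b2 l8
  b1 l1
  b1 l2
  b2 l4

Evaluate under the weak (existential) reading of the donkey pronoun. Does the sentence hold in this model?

True

"it" takes "a loaf" as antecedent — a donkey pronoun bound across the clause boundary.
Truth condition: for no (b,l) with shaped(b,l) does baked(b,l) hold.
Restrictor pairs — does the scope hold? (b1,l5):fails  (b1,l6):fails  (b1,l8):fails  (b2,l6):fails  (b2,l7):fails  (b3,l1):fails  (b3,l3):fails  (b3,l8):fails
Scope holds for no restrictor pair, so the sentence is true.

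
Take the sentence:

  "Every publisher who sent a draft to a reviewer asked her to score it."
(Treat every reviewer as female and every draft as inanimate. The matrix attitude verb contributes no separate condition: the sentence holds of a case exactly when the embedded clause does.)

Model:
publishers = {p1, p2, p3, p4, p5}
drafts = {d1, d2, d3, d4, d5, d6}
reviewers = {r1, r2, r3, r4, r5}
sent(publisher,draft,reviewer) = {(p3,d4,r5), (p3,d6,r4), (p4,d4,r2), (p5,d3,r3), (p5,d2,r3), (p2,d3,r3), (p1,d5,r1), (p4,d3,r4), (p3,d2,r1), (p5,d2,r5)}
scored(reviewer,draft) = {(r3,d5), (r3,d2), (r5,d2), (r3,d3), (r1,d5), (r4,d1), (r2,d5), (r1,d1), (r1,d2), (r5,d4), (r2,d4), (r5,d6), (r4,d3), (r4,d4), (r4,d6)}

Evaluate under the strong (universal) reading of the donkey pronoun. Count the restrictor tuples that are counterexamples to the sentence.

"her" takes "a reviewer" as antecedent and "it" takes "a draft"; both are donkey pronouns co-varying with the restrictor.
Strong reading: for every (p,d,r) with sent(p,d,r), scored(r,d).
Restrictor triples: (p1,d5,r1)→scored(r1,d5) ✓  (p2,d3,r3)→scored(r3,d3) ✓  (p3,d2,r1)→scored(r1,d2) ✓  (p3,d4,r5)→scored(r5,d4) ✓  (p3,d6,r4)→scored(r4,d6) ✓  (p4,d3,r4)→scored(r4,d3) ✓  (p4,d4,r2)→scored(r2,d4) ✓  (p5,d2,r3)→scored(r3,d2) ✓  (p5,d2,r5)→scored(r5,d2) ✓  (p5,d3,r3)→scored(r3,d3) ✓
Counterexamples (restrictor triples failing the scope): 0.

0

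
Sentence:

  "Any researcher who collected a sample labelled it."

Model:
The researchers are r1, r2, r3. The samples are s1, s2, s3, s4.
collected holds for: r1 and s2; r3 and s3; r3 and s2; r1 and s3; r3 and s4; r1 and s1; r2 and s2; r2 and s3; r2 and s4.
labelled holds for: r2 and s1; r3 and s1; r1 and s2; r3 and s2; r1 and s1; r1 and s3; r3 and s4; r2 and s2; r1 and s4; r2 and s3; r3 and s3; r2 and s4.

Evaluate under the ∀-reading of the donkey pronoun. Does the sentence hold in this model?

True

"it" takes "a sample" as antecedent — a donkey pronoun bound across the clause boundary.
Strong reading: for every (r,s) with collected(r,s), labelled(r,s).
Restrictor pairs: (r1,s1) ✓  (r1,s2) ✓  (r1,s3) ✓  (r2,s2) ✓  (r2,s3) ✓  (r2,s4) ✓  (r3,s2) ✓  (r3,s3) ✓  (r3,s4) ✓
Every restrictor pair satisfies the scope.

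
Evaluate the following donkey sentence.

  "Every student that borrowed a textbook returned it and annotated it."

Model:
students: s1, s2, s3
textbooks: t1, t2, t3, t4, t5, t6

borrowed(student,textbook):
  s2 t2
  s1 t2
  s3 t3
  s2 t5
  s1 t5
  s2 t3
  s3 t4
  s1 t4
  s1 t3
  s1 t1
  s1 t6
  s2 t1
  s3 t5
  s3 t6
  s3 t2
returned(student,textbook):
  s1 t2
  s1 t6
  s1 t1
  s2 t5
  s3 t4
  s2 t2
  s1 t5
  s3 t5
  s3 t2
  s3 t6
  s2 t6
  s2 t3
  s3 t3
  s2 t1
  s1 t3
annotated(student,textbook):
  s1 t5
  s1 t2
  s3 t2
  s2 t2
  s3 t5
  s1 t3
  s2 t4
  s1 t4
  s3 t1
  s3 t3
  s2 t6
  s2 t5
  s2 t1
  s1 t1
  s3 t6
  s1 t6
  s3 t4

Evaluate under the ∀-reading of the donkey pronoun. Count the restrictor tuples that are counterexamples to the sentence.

"it" takes "a textbook" as antecedent — a donkey pronoun bound across the clause boundary.
Strong reading: for every (s,t) with borrowed(s,t), returned(s,t) ∧ annotated(s,t).
Restrictor pairs: (s1,t1) ✓  (s1,t2) ✓  (s1,t3) ✓  (s1,t4) ✗  (s1,t5) ✓  (s1,t6) ✓  (s2,t1) ✓  (s2,t2) ✓  (s2,t3) ✗  (s2,t5) ✓  (s3,t2) ✓  (s3,t3) ✓  (s3,t4) ✓  (s3,t5) ✓  (s3,t6) ✓
Counterexamples (restrictor pairs failing the scope): 2.

2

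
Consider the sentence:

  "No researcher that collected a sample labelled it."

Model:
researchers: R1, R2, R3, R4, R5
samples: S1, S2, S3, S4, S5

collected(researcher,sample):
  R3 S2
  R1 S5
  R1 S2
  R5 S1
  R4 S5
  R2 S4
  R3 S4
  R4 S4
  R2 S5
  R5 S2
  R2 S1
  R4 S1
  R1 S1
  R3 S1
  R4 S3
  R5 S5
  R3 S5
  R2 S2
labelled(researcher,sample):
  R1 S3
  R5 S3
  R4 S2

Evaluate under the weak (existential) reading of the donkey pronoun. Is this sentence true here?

True

"it" takes "a sample" as antecedent — a donkey pronoun bound across the clause boundary.
Truth condition: for no (r,s) with collected(r,s) does labelled(r,s) hold.
Restrictor pairs — does the scope hold? (R1,S1):fails  (R1,S2):fails  (R1,S5):fails  (R2,S1):fails  (R2,S2):fails  (R2,S4):fails  (R2,S5):fails  (R3,S1):fails  (R3,S2):fails  (R3,S4):fails  (R3,S5):fails  (R4,S1):fails  (R4,S3):fails  (R4,S4):fails  (R4,S5):fails  (R5,S1):fails  (R5,S2):fails  (R5,S5):fails
Scope holds for no restrictor pair, so the sentence is true.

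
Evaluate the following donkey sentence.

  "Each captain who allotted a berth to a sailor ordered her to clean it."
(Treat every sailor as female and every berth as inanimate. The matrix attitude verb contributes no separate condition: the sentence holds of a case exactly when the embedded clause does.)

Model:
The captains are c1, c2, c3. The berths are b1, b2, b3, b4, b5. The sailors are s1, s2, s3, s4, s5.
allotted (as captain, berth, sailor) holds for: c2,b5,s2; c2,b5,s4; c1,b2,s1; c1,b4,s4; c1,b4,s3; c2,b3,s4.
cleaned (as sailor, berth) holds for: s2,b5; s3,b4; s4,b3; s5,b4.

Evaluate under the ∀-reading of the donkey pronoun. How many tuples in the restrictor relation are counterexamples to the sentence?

3

"her" takes "a sailor" as antecedent and "it" takes "a berth"; both are donkey pronouns co-varying with the restrictor.
Strong reading: for every (c,b,s) with allotted(c,b,s), cleaned(s,b).
Restrictor triples: (c1,b2,s1)→cleaned(s1,b2) ✗  (c1,b4,s3)→cleaned(s3,b4) ✓  (c1,b4,s4)→cleaned(s4,b4) ✗  (c2,b3,s4)→cleaned(s4,b3) ✓  (c2,b5,s2)→cleaned(s2,b5) ✓  (c2,b5,s4)→cleaned(s4,b5) ✗
Counterexamples (restrictor triples failing the scope): 3.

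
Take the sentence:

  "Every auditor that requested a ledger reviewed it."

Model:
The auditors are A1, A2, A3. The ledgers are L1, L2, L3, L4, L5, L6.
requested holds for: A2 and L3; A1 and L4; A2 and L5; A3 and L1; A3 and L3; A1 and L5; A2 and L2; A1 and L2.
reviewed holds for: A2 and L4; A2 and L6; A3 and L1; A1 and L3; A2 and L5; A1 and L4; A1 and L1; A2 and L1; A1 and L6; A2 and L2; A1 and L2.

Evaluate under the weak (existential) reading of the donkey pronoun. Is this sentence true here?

"it" takes "a ledger" as antecedent — a donkey pronoun bound across the clause boundary.
Weak reading: every auditor a with some requested-ledger has at least one requested-ledger l such that reviewed(a,l).
Per auditor: A1:✓  A2:✓  A3:✓
Every auditor in the restrictor has a witness.

True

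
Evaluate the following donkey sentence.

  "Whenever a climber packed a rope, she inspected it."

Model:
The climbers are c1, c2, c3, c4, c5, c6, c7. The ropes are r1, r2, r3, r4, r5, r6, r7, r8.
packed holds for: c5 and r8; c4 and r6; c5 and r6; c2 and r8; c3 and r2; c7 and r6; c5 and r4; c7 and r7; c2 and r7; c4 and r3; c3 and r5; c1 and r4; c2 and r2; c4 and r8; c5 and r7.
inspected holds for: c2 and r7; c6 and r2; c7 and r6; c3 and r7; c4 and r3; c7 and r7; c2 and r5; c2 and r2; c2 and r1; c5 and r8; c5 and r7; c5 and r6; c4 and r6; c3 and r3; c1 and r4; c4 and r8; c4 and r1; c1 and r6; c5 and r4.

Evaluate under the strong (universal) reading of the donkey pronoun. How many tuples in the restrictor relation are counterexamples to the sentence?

3

"it" takes "a rope" as antecedent — a donkey pronoun bound across the clause boundary.
Strong reading: for every (c,r) with packed(c,r), inspected(c,r).
Restrictor pairs: (c1,r4) ✓  (c2,r2) ✓  (c2,r7) ✓  (c2,r8) ✗  (c3,r2) ✗  (c3,r5) ✗  (c4,r3) ✓  (c4,r6) ✓  (c4,r8) ✓  (c5,r4) ✓  (c5,r6) ✓  (c5,r7) ✓  (c5,r8) ✓  (c7,r6) ✓  (c7,r7) ✓
Counterexamples (restrictor pairs failing the scope): 3.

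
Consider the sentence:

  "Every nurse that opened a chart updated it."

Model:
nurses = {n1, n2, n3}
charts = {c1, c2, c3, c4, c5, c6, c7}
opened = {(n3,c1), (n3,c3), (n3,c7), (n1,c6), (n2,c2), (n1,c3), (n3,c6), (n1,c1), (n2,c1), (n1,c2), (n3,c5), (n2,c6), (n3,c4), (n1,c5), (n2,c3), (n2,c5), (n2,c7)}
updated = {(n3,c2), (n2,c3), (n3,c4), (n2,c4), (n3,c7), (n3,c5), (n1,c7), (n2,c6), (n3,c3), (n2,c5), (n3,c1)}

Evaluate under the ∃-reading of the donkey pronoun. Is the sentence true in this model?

False

"it" takes "a chart" as antecedent — a donkey pronoun bound across the clause boundary.
Weak reading: every nurse n with some opened-chart has at least one opened-chart c such that updated(n,c).
Per nurse: n1:✗  n2:✓  n3:✓
n1 has no witness among its opened-charts.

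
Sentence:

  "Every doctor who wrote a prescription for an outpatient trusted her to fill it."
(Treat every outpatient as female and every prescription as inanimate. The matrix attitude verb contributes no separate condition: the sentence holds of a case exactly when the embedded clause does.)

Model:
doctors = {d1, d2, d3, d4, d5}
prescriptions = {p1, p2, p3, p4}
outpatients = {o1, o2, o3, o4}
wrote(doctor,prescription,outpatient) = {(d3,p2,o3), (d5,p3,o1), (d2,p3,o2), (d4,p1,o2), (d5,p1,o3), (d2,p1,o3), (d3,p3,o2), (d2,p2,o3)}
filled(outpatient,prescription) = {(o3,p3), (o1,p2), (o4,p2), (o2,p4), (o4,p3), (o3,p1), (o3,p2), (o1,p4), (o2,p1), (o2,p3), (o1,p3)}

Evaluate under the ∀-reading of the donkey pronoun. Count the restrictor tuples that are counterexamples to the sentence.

"her" takes "an outpatient" as antecedent and "it" takes "a prescription"; both are donkey pronouns co-varying with the restrictor.
Strong reading: for every (d,p,o) with wrote(d,p,o), filled(o,p).
Restrictor triples: (d2,p1,o3)→filled(o3,p1) ✓  (d2,p2,o3)→filled(o3,p2) ✓  (d2,p3,o2)→filled(o2,p3) ✓  (d3,p2,o3)→filled(o3,p2) ✓  (d3,p3,o2)→filled(o2,p3) ✓  (d4,p1,o2)→filled(o2,p1) ✓  (d5,p1,o3)→filled(o3,p1) ✓  (d5,p3,o1)→filled(o1,p3) ✓
Counterexamples (restrictor triples failing the scope): 0.

0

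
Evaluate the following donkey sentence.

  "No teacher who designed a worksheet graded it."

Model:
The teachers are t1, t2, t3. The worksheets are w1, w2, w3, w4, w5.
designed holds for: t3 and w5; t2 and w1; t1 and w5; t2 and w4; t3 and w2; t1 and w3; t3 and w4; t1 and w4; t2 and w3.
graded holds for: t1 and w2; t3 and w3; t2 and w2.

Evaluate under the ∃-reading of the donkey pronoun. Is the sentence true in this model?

True

"it" takes "a worksheet" as antecedent — a donkey pronoun bound across the clause boundary.
Truth condition: for no (t,w) with designed(t,w) does graded(t,w) hold.
Restrictor pairs — does the scope hold? (t1,w3):fails  (t1,w4):fails  (t1,w5):fails  (t2,w1):fails  (t2,w3):fails  (t2,w4):fails  (t3,w2):fails  (t3,w4):fails  (t3,w5):fails
Scope holds for no restrictor pair, so the sentence is true.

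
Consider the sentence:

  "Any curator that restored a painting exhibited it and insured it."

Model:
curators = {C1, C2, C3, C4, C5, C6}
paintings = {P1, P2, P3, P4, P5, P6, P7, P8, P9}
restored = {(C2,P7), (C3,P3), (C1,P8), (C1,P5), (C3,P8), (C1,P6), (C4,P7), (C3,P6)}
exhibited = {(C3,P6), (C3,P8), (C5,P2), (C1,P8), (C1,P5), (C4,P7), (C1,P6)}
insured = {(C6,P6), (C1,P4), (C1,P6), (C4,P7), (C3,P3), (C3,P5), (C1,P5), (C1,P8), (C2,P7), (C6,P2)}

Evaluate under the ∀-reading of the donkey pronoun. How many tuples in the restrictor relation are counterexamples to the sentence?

4

"it" takes "a painting" as antecedent — a donkey pronoun bound across the clause boundary.
Strong reading: for every (c,p) with restored(c,p), exhibited(c,p) ∧ insured(c,p).
Restrictor pairs: (C1,P5) ✓  (C1,P6) ✓  (C1,P8) ✓  (C2,P7) ✗  (C3,P3) ✗  (C3,P6) ✗  (C3,P8) ✗  (C4,P7) ✓
Counterexamples (restrictor pairs failing the scope): 4.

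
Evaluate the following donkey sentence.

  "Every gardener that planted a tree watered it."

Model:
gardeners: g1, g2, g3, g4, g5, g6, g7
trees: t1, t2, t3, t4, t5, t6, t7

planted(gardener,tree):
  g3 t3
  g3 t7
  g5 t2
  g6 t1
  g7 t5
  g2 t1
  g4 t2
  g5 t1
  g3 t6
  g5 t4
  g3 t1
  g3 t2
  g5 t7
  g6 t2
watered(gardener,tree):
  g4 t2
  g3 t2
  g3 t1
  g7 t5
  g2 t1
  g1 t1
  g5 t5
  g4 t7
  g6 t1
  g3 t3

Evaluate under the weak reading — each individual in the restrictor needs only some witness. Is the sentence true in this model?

"it" takes "a tree" as antecedent — a donkey pronoun bound across the clause boundary.
Weak reading: every gardener g with some planted-tree has at least one planted-tree t such that watered(g,t).
Per gardener: g2:✓  g3:✓  g4:✓  g5:✗  g6:✓  g7:✓
g5 has no witness among its planted-trees.

False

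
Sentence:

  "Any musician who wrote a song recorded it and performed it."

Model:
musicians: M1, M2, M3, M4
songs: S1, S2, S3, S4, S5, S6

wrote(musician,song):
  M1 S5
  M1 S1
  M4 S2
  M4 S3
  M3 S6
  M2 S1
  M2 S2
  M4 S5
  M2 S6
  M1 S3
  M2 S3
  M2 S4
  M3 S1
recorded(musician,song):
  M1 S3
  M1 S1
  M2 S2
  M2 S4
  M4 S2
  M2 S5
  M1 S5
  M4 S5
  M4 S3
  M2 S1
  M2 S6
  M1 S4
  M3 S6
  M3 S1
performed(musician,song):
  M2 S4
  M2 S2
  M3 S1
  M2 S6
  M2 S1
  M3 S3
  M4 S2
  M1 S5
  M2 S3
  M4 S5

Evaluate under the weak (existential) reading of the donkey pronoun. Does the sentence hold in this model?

"it" takes "a song" as antecedent — a donkey pronoun bound across the clause boundary.
Weak reading: every musician m with some wrote-song has at least one wrote-song s such that recorded(m,s) ∧ performed(m,s).
Per musician: M1:✓  M2:✓  M3:✓  M4:✓
Every musician in the restrictor has a witness.

True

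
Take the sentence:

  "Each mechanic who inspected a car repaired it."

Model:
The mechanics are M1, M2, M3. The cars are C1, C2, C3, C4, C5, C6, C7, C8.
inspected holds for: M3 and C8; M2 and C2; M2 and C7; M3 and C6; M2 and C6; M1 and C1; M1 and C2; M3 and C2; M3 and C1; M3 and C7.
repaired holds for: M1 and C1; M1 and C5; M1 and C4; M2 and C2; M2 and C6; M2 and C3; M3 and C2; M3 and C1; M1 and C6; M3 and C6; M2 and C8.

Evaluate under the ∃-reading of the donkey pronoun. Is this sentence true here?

True

"it" takes "a car" as antecedent — a donkey pronoun bound across the clause boundary.
Weak reading: every mechanic m with some inspected-car has at least one inspected-car c such that repaired(m,c).
Per mechanic: M1:✓  M2:✓  M3:✓
Every mechanic in the restrictor has a witness.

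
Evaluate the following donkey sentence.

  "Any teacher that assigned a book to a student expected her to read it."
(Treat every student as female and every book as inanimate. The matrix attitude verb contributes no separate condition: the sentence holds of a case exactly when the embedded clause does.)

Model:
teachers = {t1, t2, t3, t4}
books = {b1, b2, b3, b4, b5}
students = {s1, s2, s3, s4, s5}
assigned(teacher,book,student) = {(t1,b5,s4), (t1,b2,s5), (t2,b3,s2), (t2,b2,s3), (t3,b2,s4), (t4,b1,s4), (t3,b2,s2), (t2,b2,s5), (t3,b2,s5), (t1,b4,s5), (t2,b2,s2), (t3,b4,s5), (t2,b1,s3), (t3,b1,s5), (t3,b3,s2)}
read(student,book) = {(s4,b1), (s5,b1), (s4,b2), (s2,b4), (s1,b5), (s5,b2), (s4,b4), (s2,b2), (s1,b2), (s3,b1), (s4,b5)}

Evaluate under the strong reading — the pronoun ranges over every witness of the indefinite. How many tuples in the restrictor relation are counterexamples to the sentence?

5

"her" takes "a student" as antecedent and "it" takes "a book"; both are donkey pronouns co-varying with the restrictor.
Strong reading: for every (t,b,s) with assigned(t,b,s), read(s,b).
Restrictor triples: (t1,b2,s5)→read(s5,b2) ✓  (t1,b4,s5)→read(s5,b4) ✗  (t1,b5,s4)→read(s4,b5) ✓  (t2,b1,s3)→read(s3,b1) ✓  (t2,b2,s2)→read(s2,b2) ✓  (t2,b2,s3)→read(s3,b2) ✗  (t2,b2,s5)→read(s5,b2) ✓  (t2,b3,s2)→read(s2,b3) ✗  (t3,b1,s5)→read(s5,b1) ✓  (t3,b2,s2)→read(s2,b2) ✓  (t3,b2,s4)→read(s4,b2) ✓  (t3,b2,s5)→read(s5,b2) ✓  (t3,b3,s2)→read(s2,b3) ✗  (t3,b4,s5)→read(s5,b4) ✗  (t4,b1,s4)→read(s4,b1) ✓
Counterexamples (restrictor triples failing the scope): 5.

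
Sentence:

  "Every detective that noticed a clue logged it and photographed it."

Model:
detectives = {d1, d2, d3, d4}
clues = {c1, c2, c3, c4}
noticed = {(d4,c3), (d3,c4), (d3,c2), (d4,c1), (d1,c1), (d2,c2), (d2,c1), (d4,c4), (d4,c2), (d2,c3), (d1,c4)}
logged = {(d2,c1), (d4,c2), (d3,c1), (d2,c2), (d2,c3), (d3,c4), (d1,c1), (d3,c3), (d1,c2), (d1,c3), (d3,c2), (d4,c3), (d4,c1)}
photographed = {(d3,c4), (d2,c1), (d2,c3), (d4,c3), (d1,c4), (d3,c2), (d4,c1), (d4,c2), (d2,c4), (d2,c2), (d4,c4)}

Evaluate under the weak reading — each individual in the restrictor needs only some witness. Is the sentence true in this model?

False

"it" takes "a clue" as antecedent — a donkey pronoun bound across the clause boundary.
Weak reading: every detective d with some noticed-clue has at least one noticed-clue c such that logged(d,c) ∧ photographed(d,c).
Per detective: d1:✗  d2:✓  d3:✓  d4:✓
d1 has no witness among its noticed-clues.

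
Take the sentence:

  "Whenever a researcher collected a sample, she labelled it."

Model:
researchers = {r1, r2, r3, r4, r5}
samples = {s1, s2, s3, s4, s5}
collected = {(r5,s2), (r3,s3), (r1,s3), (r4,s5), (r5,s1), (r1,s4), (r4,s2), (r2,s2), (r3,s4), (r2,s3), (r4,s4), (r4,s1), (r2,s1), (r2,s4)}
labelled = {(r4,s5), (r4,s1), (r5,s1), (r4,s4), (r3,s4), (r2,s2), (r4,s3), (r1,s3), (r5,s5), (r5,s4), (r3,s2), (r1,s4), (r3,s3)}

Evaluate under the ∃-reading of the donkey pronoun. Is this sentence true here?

True

"it" takes "a sample" as antecedent — a donkey pronoun bound across the clause boundary.
Weak reading: every researcher r with some collected-sample has at least one collected-sample s such that labelled(r,s).
Per researcher: r1:✓  r2:✓  r3:✓  r4:✓  r5:✓
Every researcher in the restrictor has a witness.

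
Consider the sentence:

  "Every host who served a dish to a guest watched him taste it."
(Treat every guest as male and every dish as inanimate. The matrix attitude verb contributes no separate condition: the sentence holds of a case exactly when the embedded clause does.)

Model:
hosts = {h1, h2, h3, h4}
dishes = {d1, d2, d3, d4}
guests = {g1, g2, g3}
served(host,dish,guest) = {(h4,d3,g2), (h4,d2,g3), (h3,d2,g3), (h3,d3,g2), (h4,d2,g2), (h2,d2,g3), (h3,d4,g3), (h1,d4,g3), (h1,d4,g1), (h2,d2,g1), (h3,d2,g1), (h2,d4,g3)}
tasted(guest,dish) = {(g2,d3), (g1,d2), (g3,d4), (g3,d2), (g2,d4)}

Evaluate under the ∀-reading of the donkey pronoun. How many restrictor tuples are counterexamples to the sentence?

2

"him" takes "a guest" as antecedent and "it" takes "a dish"; both are donkey pronouns co-varying with the restrictor.
Strong reading: for every (h,d,g) with served(h,d,g), tasted(g,d).
Restrictor triples: (h1,d4,g1)→tasted(g1,d4) ✗  (h1,d4,g3)→tasted(g3,d4) ✓  (h2,d2,g1)→tasted(g1,d2) ✓  (h2,d2,g3)→tasted(g3,d2) ✓  (h2,d4,g3)→tasted(g3,d4) ✓  (h3,d2,g1)→tasted(g1,d2) ✓  (h3,d2,g3)→tasted(g3,d2) ✓  (h3,d3,g2)→tasted(g2,d3) ✓  (h3,d4,g3)→tasted(g3,d4) ✓  (h4,d2,g2)→tasted(g2,d2) ✗  (h4,d2,g3)→tasted(g3,d2) ✓  (h4,d3,g2)→tasted(g2,d3) ✓
Counterexamples (restrictor triples failing the scope): 2.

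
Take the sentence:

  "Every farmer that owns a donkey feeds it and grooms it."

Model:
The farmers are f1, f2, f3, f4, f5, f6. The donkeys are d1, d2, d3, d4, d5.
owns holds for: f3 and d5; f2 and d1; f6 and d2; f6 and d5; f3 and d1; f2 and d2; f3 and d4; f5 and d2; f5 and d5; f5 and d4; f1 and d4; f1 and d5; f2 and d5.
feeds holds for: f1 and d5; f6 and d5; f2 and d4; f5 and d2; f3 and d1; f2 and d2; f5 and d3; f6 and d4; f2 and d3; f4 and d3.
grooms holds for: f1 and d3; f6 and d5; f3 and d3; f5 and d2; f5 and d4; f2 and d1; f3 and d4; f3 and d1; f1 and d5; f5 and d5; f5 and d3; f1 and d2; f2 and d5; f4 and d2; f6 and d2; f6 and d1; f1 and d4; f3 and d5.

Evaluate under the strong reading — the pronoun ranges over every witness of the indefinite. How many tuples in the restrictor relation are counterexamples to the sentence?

9

"it" takes "a donkey" as antecedent — a donkey pronoun bound across the clause boundary.
Strong reading: for every (f,d) with owns(f,d), feeds(f,d) ∧ grooms(f,d).
Restrictor pairs: (f1,d4) ✗  (f1,d5) ✓  (f2,d1) ✗  (f2,d2) ✗  (f2,d5) ✗  (f3,d1) ✓  (f3,d4) ✗  (f3,d5) ✗  (f5,d2) ✓  (f5,d4) ✗  (f5,d5) ✗  (f6,d2) ✗  (f6,d5) ✓
Counterexamples (restrictor pairs failing the scope): 9.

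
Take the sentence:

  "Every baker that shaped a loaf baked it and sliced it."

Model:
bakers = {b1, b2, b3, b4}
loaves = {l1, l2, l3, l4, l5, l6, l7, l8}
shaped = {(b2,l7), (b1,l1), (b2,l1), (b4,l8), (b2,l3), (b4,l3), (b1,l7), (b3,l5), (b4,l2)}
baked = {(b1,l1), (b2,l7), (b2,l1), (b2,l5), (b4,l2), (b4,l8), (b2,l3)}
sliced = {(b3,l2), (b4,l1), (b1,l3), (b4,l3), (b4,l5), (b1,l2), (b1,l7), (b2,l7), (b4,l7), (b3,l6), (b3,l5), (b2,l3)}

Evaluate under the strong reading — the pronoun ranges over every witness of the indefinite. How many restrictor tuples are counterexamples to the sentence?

"it" takes "a loaf" as antecedent — a donkey pronoun bound across the clause boundary.
Strong reading: for every (b,l) with shaped(b,l), baked(b,l) ∧ sliced(b,l).
Restrictor pairs: (b1,l1) ✗  (b1,l7) ✗  (b2,l1) ✗  (b2,l3) ✓  (b2,l7) ✓  (b3,l5) ✗  (b4,l2) ✗  (b4,l3) ✗  (b4,l8) ✗
Counterexamples (restrictor pairs failing the scope): 7.

7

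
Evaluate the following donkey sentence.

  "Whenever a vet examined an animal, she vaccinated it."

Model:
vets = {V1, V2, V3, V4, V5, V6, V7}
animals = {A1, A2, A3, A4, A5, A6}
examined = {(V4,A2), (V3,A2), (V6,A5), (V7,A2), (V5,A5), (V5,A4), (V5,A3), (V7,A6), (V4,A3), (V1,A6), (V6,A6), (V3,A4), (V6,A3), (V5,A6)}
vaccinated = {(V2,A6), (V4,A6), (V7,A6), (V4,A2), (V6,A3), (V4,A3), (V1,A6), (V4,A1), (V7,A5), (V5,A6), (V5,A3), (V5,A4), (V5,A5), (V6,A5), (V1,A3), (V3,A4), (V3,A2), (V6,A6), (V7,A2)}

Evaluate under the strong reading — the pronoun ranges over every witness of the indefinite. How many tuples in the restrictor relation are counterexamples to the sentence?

"it" takes "an animal" as antecedent — a donkey pronoun bound across the clause boundary.
Strong reading: for every (v,a) with examined(v,a), vaccinated(v,a).
Restrictor pairs: (V1,A6) ✓  (V3,A2) ✓  (V3,A4) ✓  (V4,A2) ✓  (V4,A3) ✓  (V5,A3) ✓  (V5,A4) ✓  (V5,A5) ✓  (V5,A6) ✓  (V6,A3) ✓  (V6,A5) ✓  (V6,A6) ✓  (V7,A2) ✓  (V7,A6) ✓
Counterexamples (restrictor pairs failing the scope): 0.

0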